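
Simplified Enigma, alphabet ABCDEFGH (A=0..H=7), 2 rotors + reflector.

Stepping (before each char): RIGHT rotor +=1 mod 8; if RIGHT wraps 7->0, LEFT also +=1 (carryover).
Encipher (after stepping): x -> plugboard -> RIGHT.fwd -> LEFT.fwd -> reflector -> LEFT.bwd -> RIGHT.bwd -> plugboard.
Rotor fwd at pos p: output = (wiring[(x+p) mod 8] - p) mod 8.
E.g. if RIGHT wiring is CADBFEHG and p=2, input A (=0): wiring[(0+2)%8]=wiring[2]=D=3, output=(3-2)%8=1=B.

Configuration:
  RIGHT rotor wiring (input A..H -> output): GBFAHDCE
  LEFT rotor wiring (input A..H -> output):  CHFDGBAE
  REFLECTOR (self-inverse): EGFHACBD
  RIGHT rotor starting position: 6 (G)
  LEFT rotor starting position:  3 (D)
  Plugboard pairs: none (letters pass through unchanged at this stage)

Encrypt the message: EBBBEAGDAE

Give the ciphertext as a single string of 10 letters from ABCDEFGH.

Char 1 ('E'): step: R->7, L=3; E->plug->E->R->B->L->D->refl->H->L'->F->R'->A->plug->A
Char 2 ('B'): step: R->0, L->4 (L advanced); B->plug->B->R->B->L->F->refl->C->L'->A->R'->D->plug->D
Char 3 ('B'): step: R->1, L=4; B->plug->B->R->E->L->G->refl->B->L'->G->R'->D->plug->D
Char 4 ('B'): step: R->2, L=4; B->plug->B->R->G->L->B->refl->G->L'->E->R'->G->plug->G
Char 5 ('E'): step: R->3, L=4; E->plug->E->R->B->L->F->refl->C->L'->A->R'->C->plug->C
Char 6 ('A'): step: R->4, L=4; A->plug->A->R->D->L->A->refl->E->L'->C->R'->E->plug->E
Char 7 ('G'): step: R->5, L=4; G->plug->G->R->D->L->A->refl->E->L'->C->R'->H->plug->H
Char 8 ('D'): step: R->6, L=4; D->plug->D->R->D->L->A->refl->E->L'->C->R'->F->plug->F
Char 9 ('A'): step: R->7, L=4; A->plug->A->R->F->L->D->refl->H->L'->H->R'->B->plug->B
Char 10 ('E'): step: R->0, L->5 (L advanced); E->plug->E->R->H->L->B->refl->G->L'->G->R'->A->plug->A

Answer: ADDGCEHFBA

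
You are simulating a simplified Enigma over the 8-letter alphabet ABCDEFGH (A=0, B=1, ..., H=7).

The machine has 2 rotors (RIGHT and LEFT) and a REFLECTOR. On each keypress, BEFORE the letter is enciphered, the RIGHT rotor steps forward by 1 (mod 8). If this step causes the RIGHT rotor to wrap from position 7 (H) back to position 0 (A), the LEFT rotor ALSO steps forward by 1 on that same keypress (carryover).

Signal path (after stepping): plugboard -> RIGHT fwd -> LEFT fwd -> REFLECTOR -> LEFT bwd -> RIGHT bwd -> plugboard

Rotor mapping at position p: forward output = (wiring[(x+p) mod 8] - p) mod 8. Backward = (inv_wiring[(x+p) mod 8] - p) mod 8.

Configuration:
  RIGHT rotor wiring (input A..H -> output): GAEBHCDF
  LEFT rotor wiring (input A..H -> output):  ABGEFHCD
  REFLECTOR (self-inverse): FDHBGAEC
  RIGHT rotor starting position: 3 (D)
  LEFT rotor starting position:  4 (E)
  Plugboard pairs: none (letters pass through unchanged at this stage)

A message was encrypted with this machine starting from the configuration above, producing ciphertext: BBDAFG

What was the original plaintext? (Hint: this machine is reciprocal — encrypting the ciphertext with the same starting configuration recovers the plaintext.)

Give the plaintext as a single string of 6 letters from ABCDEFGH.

Char 1 ('B'): step: R->4, L=4; B->plug->B->R->G->L->C->refl->H->L'->D->R'->A->plug->A
Char 2 ('B'): step: R->5, L=4; B->plug->B->R->G->L->C->refl->H->L'->D->R'->E->plug->E
Char 3 ('D'): step: R->6, L=4; D->plug->D->R->C->L->G->refl->E->L'->E->R'->H->plug->H
Char 4 ('A'): step: R->7, L=4; A->plug->A->R->G->L->C->refl->H->L'->D->R'->G->plug->G
Char 5 ('F'): step: R->0, L->5 (L advanced); F->plug->F->R->C->L->G->refl->E->L'->E->R'->C->plug->C
Char 6 ('G'): step: R->1, L=5; G->plug->G->R->E->L->E->refl->G->L'->C->R'->F->plug->F

Answer: AEHGCF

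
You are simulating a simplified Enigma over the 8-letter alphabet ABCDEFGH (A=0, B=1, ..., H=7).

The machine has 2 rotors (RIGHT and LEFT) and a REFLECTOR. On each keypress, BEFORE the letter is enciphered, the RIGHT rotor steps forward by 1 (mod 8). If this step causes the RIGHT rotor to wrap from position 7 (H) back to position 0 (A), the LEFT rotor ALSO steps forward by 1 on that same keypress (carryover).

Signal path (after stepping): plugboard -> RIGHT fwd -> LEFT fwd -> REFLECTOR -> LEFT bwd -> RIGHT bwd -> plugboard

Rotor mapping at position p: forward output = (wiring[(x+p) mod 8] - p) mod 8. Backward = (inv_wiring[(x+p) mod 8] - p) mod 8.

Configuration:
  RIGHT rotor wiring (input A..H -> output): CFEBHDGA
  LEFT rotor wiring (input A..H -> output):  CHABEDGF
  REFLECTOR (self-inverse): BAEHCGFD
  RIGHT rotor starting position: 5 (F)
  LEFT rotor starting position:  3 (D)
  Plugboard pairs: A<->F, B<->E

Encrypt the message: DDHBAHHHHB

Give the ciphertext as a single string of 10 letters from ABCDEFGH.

Char 1 ('D'): step: R->6, L=3; D->plug->D->R->H->L->F->refl->G->L'->A->R'->A->plug->F
Char 2 ('D'): step: R->7, L=3; D->plug->D->R->F->L->H->refl->D->L'->D->R'->B->plug->E
Char 3 ('H'): step: R->0, L->4 (L advanced); H->plug->H->R->A->L->A->refl->B->L'->D->R'->F->plug->A
Char 4 ('B'): step: R->1, L=4; B->plug->E->R->C->L->C->refl->E->L'->G->R'->D->plug->D
Char 5 ('A'): step: R->2, L=4; A->plug->F->R->G->L->E->refl->C->L'->C->R'->A->plug->F
Char 6 ('H'): step: R->3, L=4; H->plug->H->R->B->L->H->refl->D->L'->F->R'->E->plug->B
Char 7 ('H'): step: R->4, L=4; H->plug->H->R->F->L->D->refl->H->L'->B->R'->F->plug->A
Char 8 ('H'): step: R->5, L=4; H->plug->H->R->C->L->C->refl->E->L'->G->R'->A->plug->F
Char 9 ('H'): step: R->6, L=4; H->plug->H->R->F->L->D->refl->H->L'->B->R'->G->plug->G
Char 10 ('B'): step: R->7, L=4; B->plug->E->R->C->L->C->refl->E->L'->G->R'->C->plug->C

Answer: FEADFBAFGC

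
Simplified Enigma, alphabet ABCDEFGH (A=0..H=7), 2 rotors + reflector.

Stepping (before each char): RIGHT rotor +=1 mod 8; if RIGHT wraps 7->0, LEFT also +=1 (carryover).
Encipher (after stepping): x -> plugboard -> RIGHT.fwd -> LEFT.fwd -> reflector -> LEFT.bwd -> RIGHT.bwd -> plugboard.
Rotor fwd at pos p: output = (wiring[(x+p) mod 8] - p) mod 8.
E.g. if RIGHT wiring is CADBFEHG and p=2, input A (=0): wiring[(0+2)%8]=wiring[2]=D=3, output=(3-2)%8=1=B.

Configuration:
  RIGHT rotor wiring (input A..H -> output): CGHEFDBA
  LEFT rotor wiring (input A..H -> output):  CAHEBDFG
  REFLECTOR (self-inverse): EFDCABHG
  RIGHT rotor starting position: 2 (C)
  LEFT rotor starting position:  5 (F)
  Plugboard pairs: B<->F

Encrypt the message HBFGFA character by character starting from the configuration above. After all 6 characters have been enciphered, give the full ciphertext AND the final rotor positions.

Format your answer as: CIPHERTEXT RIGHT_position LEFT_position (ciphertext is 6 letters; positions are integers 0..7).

Answer: EGDEHG 0 6

Derivation:
Char 1 ('H'): step: R->3, L=5; H->plug->H->R->E->L->D->refl->C->L'->F->R'->E->plug->E
Char 2 ('B'): step: R->4, L=5; B->plug->F->R->C->L->B->refl->F->L'->D->R'->G->plug->G
Char 3 ('F'): step: R->5, L=5; F->plug->B->R->E->L->D->refl->C->L'->F->R'->D->plug->D
Char 4 ('G'): step: R->6, L=5; G->plug->G->R->H->L->E->refl->A->L'->B->R'->E->plug->E
Char 5 ('F'): step: R->7, L=5; F->plug->B->R->D->L->F->refl->B->L'->C->R'->H->plug->H
Char 6 ('A'): step: R->0, L->6 (L advanced); A->plug->A->R->C->L->E->refl->A->L'->B->R'->G->plug->G
Final: ciphertext=EGDEHG, RIGHT=0, LEFT=6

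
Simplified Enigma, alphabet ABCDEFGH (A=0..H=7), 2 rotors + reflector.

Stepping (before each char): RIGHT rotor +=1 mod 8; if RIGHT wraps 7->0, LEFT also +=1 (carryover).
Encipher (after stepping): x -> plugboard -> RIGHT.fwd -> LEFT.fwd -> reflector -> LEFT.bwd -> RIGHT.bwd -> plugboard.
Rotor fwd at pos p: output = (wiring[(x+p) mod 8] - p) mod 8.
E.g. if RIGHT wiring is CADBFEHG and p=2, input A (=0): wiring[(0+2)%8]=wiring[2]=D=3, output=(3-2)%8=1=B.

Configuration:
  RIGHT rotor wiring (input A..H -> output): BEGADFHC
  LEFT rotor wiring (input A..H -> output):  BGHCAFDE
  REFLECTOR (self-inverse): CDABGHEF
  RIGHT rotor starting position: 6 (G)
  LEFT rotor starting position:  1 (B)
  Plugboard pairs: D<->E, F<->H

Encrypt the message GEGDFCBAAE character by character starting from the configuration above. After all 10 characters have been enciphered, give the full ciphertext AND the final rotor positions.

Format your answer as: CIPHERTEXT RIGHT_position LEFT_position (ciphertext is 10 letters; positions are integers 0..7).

Answer: BCBCEFDGHA 0 3

Derivation:
Char 1 ('G'): step: R->7, L=1; G->plug->G->R->G->L->D->refl->B->L'->C->R'->B->plug->B
Char 2 ('E'): step: R->0, L->2 (L advanced); E->plug->D->R->A->L->F->refl->H->L'->G->R'->C->plug->C
Char 3 ('G'): step: R->1, L=2; G->plug->G->R->B->L->A->refl->C->L'->F->R'->B->plug->B
Char 4 ('D'): step: R->2, L=2; D->plug->E->R->F->L->C->refl->A->L'->B->R'->C->plug->C
Char 5 ('F'): step: R->3, L=2; F->plug->H->R->D->L->D->refl->B->L'->E->R'->D->plug->E
Char 6 ('C'): step: R->4, L=2; C->plug->C->R->D->L->D->refl->B->L'->E->R'->H->plug->F
Char 7 ('B'): step: R->5, L=2; B->plug->B->R->C->L->G->refl->E->L'->H->R'->E->plug->D
Char 8 ('A'): step: R->6, L=2; A->plug->A->R->B->L->A->refl->C->L'->F->R'->G->plug->G
Char 9 ('A'): step: R->7, L=2; A->plug->A->R->D->L->D->refl->B->L'->E->R'->F->plug->H
Char 10 ('E'): step: R->0, L->3 (L advanced); E->plug->D->R->A->L->H->refl->F->L'->B->R'->A->plug->A
Final: ciphertext=BCBCEFDGHA, RIGHT=0, LEFT=3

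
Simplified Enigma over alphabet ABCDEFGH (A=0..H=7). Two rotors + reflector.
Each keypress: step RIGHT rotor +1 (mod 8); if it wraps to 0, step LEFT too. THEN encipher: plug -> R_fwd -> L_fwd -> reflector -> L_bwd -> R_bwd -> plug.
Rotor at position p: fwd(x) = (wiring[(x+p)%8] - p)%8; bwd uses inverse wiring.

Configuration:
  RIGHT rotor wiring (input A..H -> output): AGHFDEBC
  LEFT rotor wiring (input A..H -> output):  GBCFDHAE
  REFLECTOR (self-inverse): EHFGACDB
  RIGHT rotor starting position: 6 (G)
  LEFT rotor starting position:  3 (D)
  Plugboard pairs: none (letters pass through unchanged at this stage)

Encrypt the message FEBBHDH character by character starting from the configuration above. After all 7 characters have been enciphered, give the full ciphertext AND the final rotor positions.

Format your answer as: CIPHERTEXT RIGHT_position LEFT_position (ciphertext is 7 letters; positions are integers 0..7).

Char 1 ('F'): step: R->7, L=3; F->plug->F->R->E->L->B->refl->H->L'->H->R'->C->plug->C
Char 2 ('E'): step: R->0, L->4 (L advanced); E->plug->E->R->D->L->A->refl->E->L'->C->R'->H->plug->H
Char 3 ('B'): step: R->1, L=4; B->plug->B->R->G->L->G->refl->D->L'->B->R'->G->plug->G
Char 4 ('B'): step: R->2, L=4; B->plug->B->R->D->L->A->refl->E->L'->C->R'->D->plug->D
Char 5 ('H'): step: R->3, L=4; H->plug->H->R->E->L->C->refl->F->L'->F->R'->F->plug->F
Char 6 ('D'): step: R->4, L=4; D->plug->D->R->G->L->G->refl->D->L'->B->R'->H->plug->H
Char 7 ('H'): step: R->5, L=4; H->plug->H->R->G->L->G->refl->D->L'->B->R'->E->plug->E
Final: ciphertext=CHGDFHE, RIGHT=5, LEFT=4

Answer: CHGDFHE 5 4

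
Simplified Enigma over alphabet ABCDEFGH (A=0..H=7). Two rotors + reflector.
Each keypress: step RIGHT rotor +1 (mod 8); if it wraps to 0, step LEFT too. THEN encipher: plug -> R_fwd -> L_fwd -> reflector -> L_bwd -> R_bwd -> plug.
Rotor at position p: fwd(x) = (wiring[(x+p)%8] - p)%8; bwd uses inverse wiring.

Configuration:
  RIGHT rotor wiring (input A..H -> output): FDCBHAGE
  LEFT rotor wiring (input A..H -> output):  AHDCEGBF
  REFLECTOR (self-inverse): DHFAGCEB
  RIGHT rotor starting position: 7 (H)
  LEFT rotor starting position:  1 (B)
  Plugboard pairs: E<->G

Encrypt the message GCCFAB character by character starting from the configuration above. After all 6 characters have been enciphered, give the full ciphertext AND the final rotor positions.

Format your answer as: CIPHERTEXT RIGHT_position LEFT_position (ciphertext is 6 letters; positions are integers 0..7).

Char 1 ('G'): step: R->0, L->2 (L advanced); G->plug->E->R->H->L->F->refl->C->L'->C->R'->C->plug->C
Char 2 ('C'): step: R->1, L=2; C->plug->C->R->A->L->B->refl->H->L'->E->R'->H->plug->H
Char 3 ('C'): step: R->2, L=2; C->plug->C->R->F->L->D->refl->A->L'->B->R'->H->plug->H
Char 4 ('F'): step: R->3, L=2; F->plug->F->R->C->L->C->refl->F->L'->H->R'->H->plug->H
Char 5 ('A'): step: R->4, L=2; A->plug->A->R->D->L->E->refl->G->L'->G->R'->G->plug->E
Char 6 ('B'): step: R->5, L=2; B->plug->B->R->B->L->A->refl->D->L'->F->R'->F->plug->F
Final: ciphertext=CHHHEF, RIGHT=5, LEFT=2

Answer: CHHHEF 5 2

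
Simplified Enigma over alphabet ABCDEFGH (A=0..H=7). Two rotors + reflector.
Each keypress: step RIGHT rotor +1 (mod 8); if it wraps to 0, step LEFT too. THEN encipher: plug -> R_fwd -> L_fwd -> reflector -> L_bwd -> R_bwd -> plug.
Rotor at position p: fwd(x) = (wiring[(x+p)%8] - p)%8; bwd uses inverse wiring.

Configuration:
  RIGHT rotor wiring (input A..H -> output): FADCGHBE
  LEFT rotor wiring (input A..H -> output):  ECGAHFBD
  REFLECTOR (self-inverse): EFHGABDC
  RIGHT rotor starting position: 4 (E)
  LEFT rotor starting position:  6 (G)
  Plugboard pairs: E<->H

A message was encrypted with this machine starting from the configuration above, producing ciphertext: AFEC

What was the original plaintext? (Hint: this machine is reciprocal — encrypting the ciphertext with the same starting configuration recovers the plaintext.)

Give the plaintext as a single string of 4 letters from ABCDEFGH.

Answer: DAGF

Derivation:
Char 1 ('A'): step: R->5, L=6; A->plug->A->R->C->L->G->refl->D->L'->A->R'->D->plug->D
Char 2 ('F'): step: R->6, L=6; F->plug->F->R->E->L->A->refl->E->L'->D->R'->A->plug->A
Char 3 ('E'): step: R->7, L=6; E->plug->H->R->C->L->G->refl->D->L'->A->R'->G->plug->G
Char 4 ('C'): step: R->0, L->7 (L advanced); C->plug->C->R->D->L->H->refl->C->L'->H->R'->F->plug->F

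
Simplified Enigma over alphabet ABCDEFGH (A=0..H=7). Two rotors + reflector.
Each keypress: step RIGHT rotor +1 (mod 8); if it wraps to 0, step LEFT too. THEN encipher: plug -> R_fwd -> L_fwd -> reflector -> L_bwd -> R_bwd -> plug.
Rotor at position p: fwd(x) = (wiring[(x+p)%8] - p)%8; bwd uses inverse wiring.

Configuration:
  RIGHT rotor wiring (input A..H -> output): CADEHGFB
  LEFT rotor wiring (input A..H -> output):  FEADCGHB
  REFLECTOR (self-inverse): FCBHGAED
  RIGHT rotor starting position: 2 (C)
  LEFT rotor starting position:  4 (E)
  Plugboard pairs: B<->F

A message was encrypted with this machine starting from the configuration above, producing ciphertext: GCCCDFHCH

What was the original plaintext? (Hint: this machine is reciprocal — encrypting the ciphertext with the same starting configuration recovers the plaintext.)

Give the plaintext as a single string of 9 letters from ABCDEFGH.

Answer: CBAGCHGDA

Derivation:
Char 1 ('G'): step: R->3, L=4; G->plug->G->R->F->L->A->refl->F->L'->D->R'->C->plug->C
Char 2 ('C'): step: R->4, L=4; C->plug->C->R->B->L->C->refl->B->L'->E->R'->F->plug->B
Char 3 ('C'): step: R->5, L=4; C->plug->C->R->E->L->B->refl->C->L'->B->R'->A->plug->A
Char 4 ('C'): step: R->6, L=4; C->plug->C->R->E->L->B->refl->C->L'->B->R'->G->plug->G
Char 5 ('D'): step: R->7, L=4; D->plug->D->R->E->L->B->refl->C->L'->B->R'->C->plug->C
Char 6 ('F'): step: R->0, L->5 (L advanced); F->plug->B->R->A->L->B->refl->C->L'->B->R'->H->plug->H
Char 7 ('H'): step: R->1, L=5; H->plug->H->R->B->L->C->refl->B->L'->A->R'->G->plug->G
Char 8 ('C'): step: R->2, L=5; C->plug->C->R->F->L->D->refl->H->L'->E->R'->D->plug->D
Char 9 ('H'): step: R->3, L=5; H->plug->H->R->A->L->B->refl->C->L'->B->R'->A->plug->A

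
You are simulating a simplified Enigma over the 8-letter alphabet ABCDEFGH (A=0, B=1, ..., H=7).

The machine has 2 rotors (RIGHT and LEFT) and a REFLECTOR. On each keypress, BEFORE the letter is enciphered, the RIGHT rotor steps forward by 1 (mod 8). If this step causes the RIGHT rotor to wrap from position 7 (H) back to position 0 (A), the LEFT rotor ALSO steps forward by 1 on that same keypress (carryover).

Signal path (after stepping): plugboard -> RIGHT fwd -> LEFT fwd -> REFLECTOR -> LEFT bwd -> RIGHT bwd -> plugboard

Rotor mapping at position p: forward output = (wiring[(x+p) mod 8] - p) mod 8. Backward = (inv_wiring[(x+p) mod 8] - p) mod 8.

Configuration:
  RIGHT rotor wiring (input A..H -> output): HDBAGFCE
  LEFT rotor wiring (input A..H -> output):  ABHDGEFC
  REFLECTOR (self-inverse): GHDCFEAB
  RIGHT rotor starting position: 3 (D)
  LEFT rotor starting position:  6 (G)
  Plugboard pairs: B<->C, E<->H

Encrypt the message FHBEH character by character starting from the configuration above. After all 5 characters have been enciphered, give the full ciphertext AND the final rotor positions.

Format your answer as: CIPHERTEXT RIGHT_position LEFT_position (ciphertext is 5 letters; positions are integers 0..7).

Answer: BBDDE 0 7

Derivation:
Char 1 ('F'): step: R->4, L=6; F->plug->F->R->H->L->G->refl->A->L'->G->R'->C->plug->B
Char 2 ('H'): step: R->5, L=6; H->plug->E->R->G->L->A->refl->G->L'->H->R'->C->plug->B
Char 3 ('B'): step: R->6, L=6; B->plug->C->R->B->L->E->refl->F->L'->F->R'->D->plug->D
Char 4 ('E'): step: R->7, L=6; E->plug->H->R->D->L->D->refl->C->L'->C->R'->D->plug->D
Char 5 ('H'): step: R->0, L->7 (L advanced); H->plug->E->R->G->L->F->refl->E->L'->E->R'->H->plug->E
Final: ciphertext=BBDDE, RIGHT=0, LEFT=7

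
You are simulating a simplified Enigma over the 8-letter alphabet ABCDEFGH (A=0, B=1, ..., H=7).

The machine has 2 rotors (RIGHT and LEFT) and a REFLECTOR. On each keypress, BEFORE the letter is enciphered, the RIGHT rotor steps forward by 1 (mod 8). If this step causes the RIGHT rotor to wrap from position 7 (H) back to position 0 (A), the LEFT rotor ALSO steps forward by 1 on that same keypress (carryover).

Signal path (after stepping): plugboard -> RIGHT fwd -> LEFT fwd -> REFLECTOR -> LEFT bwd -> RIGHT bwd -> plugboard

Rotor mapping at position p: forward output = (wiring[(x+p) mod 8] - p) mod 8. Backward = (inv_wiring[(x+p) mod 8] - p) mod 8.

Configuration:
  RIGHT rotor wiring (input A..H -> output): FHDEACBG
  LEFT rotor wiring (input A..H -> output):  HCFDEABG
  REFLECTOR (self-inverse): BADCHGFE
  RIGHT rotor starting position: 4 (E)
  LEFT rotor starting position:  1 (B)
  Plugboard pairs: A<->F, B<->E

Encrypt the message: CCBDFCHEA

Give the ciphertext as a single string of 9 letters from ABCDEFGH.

Answer: EACFCGAAH

Derivation:
Char 1 ('C'): step: R->5, L=1; C->plug->C->R->B->L->E->refl->H->L'->E->R'->B->plug->E
Char 2 ('C'): step: R->6, L=1; C->plug->C->R->H->L->G->refl->F->L'->G->R'->F->plug->A
Char 3 ('B'): step: R->7, L=1; B->plug->E->R->F->L->A->refl->B->L'->A->R'->C->plug->C
Char 4 ('D'): step: R->0, L->2 (L advanced); D->plug->D->R->E->L->H->refl->E->L'->F->R'->A->plug->F
Char 5 ('F'): step: R->1, L=2; F->plug->A->R->G->L->F->refl->G->L'->D->R'->C->plug->C
Char 6 ('C'): step: R->2, L=2; C->plug->C->R->G->L->F->refl->G->L'->D->R'->G->plug->G
Char 7 ('H'): step: R->3, L=2; H->plug->H->R->A->L->D->refl->C->L'->C->R'->F->plug->A
Char 8 ('E'): step: R->4, L=2; E->plug->B->R->G->L->F->refl->G->L'->D->R'->F->plug->A
Char 9 ('A'): step: R->5, L=2; A->plug->F->R->G->L->F->refl->G->L'->D->R'->H->plug->H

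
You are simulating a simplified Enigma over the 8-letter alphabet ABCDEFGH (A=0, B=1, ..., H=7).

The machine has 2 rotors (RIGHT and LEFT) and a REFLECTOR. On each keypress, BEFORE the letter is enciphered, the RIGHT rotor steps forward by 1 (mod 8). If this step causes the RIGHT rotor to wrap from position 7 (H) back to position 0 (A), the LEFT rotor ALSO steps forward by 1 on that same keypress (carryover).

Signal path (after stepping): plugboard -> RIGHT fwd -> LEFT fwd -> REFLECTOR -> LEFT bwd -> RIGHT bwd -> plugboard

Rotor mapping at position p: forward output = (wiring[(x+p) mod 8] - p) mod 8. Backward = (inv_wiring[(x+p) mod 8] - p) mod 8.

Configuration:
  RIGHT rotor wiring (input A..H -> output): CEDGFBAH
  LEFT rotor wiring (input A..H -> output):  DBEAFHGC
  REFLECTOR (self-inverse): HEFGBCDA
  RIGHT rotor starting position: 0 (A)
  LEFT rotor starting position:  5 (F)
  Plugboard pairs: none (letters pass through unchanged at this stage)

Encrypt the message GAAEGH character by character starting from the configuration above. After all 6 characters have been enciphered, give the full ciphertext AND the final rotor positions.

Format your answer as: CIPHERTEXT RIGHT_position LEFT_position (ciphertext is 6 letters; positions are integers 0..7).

Answer: ABCDAD 6 5

Derivation:
Char 1 ('G'): step: R->1, L=5; G->plug->G->R->G->L->D->refl->G->L'->D->R'->A->plug->A
Char 2 ('A'): step: R->2, L=5; A->plug->A->R->B->L->B->refl->E->L'->E->R'->B->plug->B
Char 3 ('A'): step: R->3, L=5; A->plug->A->R->D->L->G->refl->D->L'->G->R'->C->plug->C
Char 4 ('E'): step: R->4, L=5; E->plug->E->R->G->L->D->refl->G->L'->D->R'->D->plug->D
Char 5 ('G'): step: R->5, L=5; G->plug->G->R->B->L->B->refl->E->L'->E->R'->A->plug->A
Char 6 ('H'): step: R->6, L=5; H->plug->H->R->D->L->G->refl->D->L'->G->R'->D->plug->D
Final: ciphertext=ABCDAD, RIGHT=6, LEFT=5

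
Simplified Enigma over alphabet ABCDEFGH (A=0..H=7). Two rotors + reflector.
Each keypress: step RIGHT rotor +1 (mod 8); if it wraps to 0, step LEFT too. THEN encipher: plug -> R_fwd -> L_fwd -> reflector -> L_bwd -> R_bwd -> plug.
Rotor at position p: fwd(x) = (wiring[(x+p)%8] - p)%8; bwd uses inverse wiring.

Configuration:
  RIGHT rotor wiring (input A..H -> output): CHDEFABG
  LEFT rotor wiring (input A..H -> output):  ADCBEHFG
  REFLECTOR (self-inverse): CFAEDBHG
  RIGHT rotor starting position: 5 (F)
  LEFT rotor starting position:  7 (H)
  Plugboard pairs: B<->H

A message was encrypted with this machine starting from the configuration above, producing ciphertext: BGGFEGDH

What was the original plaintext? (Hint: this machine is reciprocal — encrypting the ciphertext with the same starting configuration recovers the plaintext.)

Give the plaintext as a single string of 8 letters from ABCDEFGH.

Answer: AEDHBABC

Derivation:
Char 1 ('B'): step: R->6, L=7; B->plug->H->R->C->L->E->refl->D->L'->D->R'->A->plug->A
Char 2 ('G'): step: R->7, L=7; G->plug->G->R->B->L->B->refl->F->L'->F->R'->E->plug->E
Char 3 ('G'): step: R->0, L->0 (L advanced); G->plug->G->R->B->L->D->refl->E->L'->E->R'->D->plug->D
Char 4 ('F'): step: R->1, L=0; F->plug->F->R->A->L->A->refl->C->L'->C->R'->B->plug->H
Char 5 ('E'): step: R->2, L=0; E->plug->E->R->H->L->G->refl->H->L'->F->R'->H->plug->B
Char 6 ('G'): step: R->3, L=0; G->plug->G->R->E->L->E->refl->D->L'->B->R'->A->plug->A
Char 7 ('D'): step: R->4, L=0; D->plug->D->R->C->L->C->refl->A->L'->A->R'->H->plug->B
Char 8 ('H'): step: R->5, L=0; H->plug->B->R->E->L->E->refl->D->L'->B->R'->C->plug->C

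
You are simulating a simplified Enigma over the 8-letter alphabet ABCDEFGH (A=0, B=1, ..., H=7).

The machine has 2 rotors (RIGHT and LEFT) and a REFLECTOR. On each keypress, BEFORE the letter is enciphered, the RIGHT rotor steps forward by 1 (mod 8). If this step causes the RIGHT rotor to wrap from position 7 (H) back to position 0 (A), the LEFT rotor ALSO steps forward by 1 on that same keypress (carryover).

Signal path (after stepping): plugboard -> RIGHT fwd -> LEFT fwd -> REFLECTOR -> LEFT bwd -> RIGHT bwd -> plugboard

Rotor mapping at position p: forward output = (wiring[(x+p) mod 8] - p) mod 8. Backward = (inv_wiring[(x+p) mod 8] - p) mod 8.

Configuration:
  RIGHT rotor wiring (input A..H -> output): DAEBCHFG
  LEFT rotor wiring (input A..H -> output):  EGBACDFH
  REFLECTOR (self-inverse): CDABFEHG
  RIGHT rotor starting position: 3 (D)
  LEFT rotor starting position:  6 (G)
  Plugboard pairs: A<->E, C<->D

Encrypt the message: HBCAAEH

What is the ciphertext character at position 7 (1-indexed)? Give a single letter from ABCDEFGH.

Char 1 ('H'): step: R->4, L=6; H->plug->H->R->F->L->C->refl->A->L'->D->R'->B->plug->B
Char 2 ('B'): step: R->5, L=6; B->plug->B->R->A->L->H->refl->G->L'->C->R'->A->plug->E
Char 3 ('C'): step: R->6, L=6; C->plug->D->R->C->L->G->refl->H->L'->A->R'->B->plug->B
Char 4 ('A'): step: R->7, L=6; A->plug->E->R->C->L->G->refl->H->L'->A->R'->G->plug->G
Char 5 ('A'): step: R->0, L->7 (L advanced); A->plug->E->R->C->L->H->refl->G->L'->H->R'->F->plug->F
Char 6 ('E'): step: R->1, L=7; E->plug->A->R->H->L->G->refl->H->L'->C->R'->H->plug->H
Char 7 ('H'): step: R->2, L=7; H->plug->H->R->G->L->E->refl->F->L'->B->R'->G->plug->G

G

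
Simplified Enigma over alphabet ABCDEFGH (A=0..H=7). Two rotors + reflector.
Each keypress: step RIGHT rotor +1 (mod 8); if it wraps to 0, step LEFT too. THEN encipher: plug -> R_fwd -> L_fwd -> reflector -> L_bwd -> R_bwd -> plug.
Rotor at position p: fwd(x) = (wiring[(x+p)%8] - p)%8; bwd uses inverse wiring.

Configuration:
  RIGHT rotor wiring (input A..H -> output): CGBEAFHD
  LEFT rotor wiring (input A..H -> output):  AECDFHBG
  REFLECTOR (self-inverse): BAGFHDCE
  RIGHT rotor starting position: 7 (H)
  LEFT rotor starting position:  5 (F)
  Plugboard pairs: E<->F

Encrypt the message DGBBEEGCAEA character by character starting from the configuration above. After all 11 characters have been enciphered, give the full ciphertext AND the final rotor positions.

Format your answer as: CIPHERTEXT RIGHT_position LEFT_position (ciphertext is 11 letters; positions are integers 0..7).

Answer: BCDFCCFEHHF 2 7

Derivation:
Char 1 ('D'): step: R->0, L->6 (L advanced); D->plug->D->R->E->L->E->refl->H->L'->G->R'->B->plug->B
Char 2 ('G'): step: R->1, L=6; G->plug->G->R->C->L->C->refl->G->L'->D->R'->C->plug->C
Char 3 ('B'): step: R->2, L=6; B->plug->B->R->C->L->C->refl->G->L'->D->R'->D->plug->D
Char 4 ('B'): step: R->3, L=6; B->plug->B->R->F->L->F->refl->D->L'->A->R'->E->plug->F
Char 5 ('E'): step: R->4, L=6; E->plug->F->R->C->L->C->refl->G->L'->D->R'->C->plug->C
Char 6 ('E'): step: R->5, L=6; E->plug->F->R->E->L->E->refl->H->L'->G->R'->C->plug->C
Char 7 ('G'): step: R->6, L=6; G->plug->G->R->C->L->C->refl->G->L'->D->R'->E->plug->F
Char 8 ('C'): step: R->7, L=6; C->plug->C->R->H->L->B->refl->A->L'->B->R'->F->plug->E
Char 9 ('A'): step: R->0, L->7 (L advanced); A->plug->A->R->C->L->F->refl->D->L'->D->R'->H->plug->H
Char 10 ('E'): step: R->1, L=7; E->plug->F->R->G->L->A->refl->B->L'->B->R'->H->plug->H
Char 11 ('A'): step: R->2, L=7; A->plug->A->R->H->L->C->refl->G->L'->F->R'->E->plug->F
Final: ciphertext=BCDFCCFEHHF, RIGHT=2, LEFT=7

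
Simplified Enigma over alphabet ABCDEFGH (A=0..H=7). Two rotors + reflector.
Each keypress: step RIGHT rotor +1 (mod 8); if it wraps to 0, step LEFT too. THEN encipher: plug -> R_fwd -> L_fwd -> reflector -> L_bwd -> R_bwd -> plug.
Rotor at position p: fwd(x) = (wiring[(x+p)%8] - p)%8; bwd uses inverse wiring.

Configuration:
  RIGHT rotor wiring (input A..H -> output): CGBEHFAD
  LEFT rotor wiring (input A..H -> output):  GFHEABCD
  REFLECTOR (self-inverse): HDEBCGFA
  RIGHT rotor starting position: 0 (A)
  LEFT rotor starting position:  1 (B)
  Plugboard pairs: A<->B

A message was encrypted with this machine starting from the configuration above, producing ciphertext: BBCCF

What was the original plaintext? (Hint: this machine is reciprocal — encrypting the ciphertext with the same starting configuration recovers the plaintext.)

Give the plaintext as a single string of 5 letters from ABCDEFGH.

Answer: GFDBA

Derivation:
Char 1 ('B'): step: R->1, L=1; B->plug->A->R->F->L->B->refl->D->L'->C->R'->G->plug->G
Char 2 ('B'): step: R->2, L=1; B->plug->A->R->H->L->F->refl->G->L'->B->R'->F->plug->F
Char 3 ('C'): step: R->3, L=1; C->plug->C->R->C->L->D->refl->B->L'->F->R'->D->plug->D
Char 4 ('C'): step: R->4, L=1; C->plug->C->R->E->L->A->refl->H->L'->D->R'->A->plug->B
Char 5 ('F'): step: R->5, L=1; F->plug->F->R->E->L->A->refl->H->L'->D->R'->B->plug->A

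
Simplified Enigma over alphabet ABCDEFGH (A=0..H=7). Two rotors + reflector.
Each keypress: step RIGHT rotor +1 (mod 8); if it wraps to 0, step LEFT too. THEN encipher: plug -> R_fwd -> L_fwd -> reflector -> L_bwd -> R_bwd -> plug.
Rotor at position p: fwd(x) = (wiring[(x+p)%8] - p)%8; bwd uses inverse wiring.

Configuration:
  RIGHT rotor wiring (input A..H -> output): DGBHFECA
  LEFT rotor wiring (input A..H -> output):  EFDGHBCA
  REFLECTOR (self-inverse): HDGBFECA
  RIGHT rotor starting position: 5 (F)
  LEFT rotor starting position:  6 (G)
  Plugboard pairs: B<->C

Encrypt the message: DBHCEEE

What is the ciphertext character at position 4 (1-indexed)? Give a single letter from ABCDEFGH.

Char 1 ('D'): step: R->6, L=6; D->plug->D->R->A->L->E->refl->F->L'->E->R'->A->plug->A
Char 2 ('B'): step: R->7, L=6; B->plug->C->R->H->L->D->refl->B->L'->G->R'->F->plug->F
Char 3 ('H'): step: R->0, L->7 (L advanced); H->plug->H->R->A->L->B->refl->D->L'->H->R'->D->plug->D
Char 4 ('C'): step: R->1, L=7; C->plug->B->R->A->L->B->refl->D->L'->H->R'->G->plug->G

G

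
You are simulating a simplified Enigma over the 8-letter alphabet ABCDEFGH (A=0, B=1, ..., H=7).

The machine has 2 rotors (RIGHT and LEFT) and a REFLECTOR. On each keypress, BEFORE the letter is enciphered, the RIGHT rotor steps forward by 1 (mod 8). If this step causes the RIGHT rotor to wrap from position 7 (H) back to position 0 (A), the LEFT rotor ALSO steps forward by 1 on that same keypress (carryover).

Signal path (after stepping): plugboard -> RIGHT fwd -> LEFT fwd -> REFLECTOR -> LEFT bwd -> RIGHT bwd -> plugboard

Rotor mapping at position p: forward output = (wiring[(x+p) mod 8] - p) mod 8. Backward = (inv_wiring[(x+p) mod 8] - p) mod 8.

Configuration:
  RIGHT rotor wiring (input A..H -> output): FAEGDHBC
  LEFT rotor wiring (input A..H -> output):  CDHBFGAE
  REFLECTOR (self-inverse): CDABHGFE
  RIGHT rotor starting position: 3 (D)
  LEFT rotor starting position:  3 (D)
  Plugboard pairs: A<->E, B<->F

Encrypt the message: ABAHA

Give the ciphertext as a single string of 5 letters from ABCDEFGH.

Char 1 ('A'): step: R->4, L=3; A->plug->E->R->B->L->C->refl->A->L'->G->R'->D->plug->D
Char 2 ('B'): step: R->5, L=3; B->plug->F->R->H->L->E->refl->H->L'->F->R'->C->plug->C
Char 3 ('A'): step: R->6, L=3; A->plug->E->R->G->L->A->refl->C->L'->B->R'->H->plug->H
Char 4 ('H'): step: R->7, L=3; H->plug->H->R->C->L->D->refl->B->L'->E->R'->F->plug->B
Char 5 ('A'): step: R->0, L->4 (L advanced); A->plug->E->R->D->L->A->refl->C->L'->B->R'->G->plug->G

Answer: DCHBG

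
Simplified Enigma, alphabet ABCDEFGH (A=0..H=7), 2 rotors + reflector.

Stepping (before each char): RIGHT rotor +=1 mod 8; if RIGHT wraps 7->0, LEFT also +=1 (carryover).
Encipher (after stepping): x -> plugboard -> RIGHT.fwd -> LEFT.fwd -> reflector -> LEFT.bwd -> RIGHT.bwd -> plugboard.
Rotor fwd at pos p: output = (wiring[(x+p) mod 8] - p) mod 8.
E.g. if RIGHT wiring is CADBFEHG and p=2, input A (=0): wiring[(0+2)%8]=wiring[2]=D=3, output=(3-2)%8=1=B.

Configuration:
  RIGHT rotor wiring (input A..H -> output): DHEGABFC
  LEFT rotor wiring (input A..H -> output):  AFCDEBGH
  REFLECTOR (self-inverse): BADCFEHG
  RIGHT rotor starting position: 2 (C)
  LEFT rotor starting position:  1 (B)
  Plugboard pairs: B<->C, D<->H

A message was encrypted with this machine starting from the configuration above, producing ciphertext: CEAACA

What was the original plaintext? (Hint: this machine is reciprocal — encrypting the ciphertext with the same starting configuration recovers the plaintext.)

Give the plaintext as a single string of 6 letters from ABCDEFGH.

Char 1 ('C'): step: R->3, L=1; C->plug->B->R->F->L->F->refl->E->L'->A->R'->F->plug->F
Char 2 ('E'): step: R->4, L=1; E->plug->E->R->H->L->H->refl->G->L'->G->R'->D->plug->H
Char 3 ('A'): step: R->5, L=1; A->plug->A->R->E->L->A->refl->B->L'->B->R'->G->plug->G
Char 4 ('A'): step: R->6, L=1; A->plug->A->R->H->L->H->refl->G->L'->G->R'->E->plug->E
Char 5 ('C'): step: R->7, L=1; C->plug->B->R->E->L->A->refl->B->L'->B->R'->F->plug->F
Char 6 ('A'): step: R->0, L->2 (L advanced); A->plug->A->R->D->L->H->refl->G->L'->G->R'->D->plug->H

Answer: FHGEFH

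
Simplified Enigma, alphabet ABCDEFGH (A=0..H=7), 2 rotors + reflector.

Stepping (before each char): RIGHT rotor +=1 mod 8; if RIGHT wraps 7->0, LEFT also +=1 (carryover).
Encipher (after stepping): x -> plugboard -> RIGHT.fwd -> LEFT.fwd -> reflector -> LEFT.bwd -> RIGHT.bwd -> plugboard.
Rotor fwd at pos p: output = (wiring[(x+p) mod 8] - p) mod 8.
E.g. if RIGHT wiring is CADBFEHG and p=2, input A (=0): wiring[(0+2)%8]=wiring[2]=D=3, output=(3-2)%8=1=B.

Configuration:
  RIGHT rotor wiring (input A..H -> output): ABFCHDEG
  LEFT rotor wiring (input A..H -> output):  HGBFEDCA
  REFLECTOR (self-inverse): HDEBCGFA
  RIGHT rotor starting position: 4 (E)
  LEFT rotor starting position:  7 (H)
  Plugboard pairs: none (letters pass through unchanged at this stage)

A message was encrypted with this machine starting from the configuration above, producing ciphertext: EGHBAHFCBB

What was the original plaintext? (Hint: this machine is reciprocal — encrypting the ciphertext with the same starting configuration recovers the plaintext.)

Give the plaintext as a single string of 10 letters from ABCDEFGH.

Char 1 ('E'): step: R->5, L=7; E->plug->E->R->E->L->G->refl->F->L'->F->R'->G->plug->G
Char 2 ('G'): step: R->6, L=7; G->plug->G->R->B->L->A->refl->H->L'->C->R'->C->plug->C
Char 3 ('H'): step: R->7, L=7; H->plug->H->R->F->L->F->refl->G->L'->E->R'->G->plug->G
Char 4 ('B'): step: R->0, L->0 (L advanced); B->plug->B->R->B->L->G->refl->F->L'->D->R'->F->plug->F
Char 5 ('A'): step: R->1, L=0; A->plug->A->R->A->L->H->refl->A->L'->H->R'->H->plug->H
Char 6 ('H'): step: R->2, L=0; H->plug->H->R->H->L->A->refl->H->L'->A->R'->B->plug->B
Char 7 ('F'): step: R->3, L=0; F->plug->F->R->F->L->D->refl->B->L'->C->R'->H->plug->H
Char 8 ('C'): step: R->4, L=0; C->plug->C->R->A->L->H->refl->A->L'->H->R'->B->plug->B
Char 9 ('B'): step: R->5, L=0; B->plug->B->R->H->L->A->refl->H->L'->A->R'->F->plug->F
Char 10 ('B'): step: R->6, L=0; B->plug->B->R->A->L->H->refl->A->L'->H->R'->E->plug->E

Answer: GCGFHBHBFE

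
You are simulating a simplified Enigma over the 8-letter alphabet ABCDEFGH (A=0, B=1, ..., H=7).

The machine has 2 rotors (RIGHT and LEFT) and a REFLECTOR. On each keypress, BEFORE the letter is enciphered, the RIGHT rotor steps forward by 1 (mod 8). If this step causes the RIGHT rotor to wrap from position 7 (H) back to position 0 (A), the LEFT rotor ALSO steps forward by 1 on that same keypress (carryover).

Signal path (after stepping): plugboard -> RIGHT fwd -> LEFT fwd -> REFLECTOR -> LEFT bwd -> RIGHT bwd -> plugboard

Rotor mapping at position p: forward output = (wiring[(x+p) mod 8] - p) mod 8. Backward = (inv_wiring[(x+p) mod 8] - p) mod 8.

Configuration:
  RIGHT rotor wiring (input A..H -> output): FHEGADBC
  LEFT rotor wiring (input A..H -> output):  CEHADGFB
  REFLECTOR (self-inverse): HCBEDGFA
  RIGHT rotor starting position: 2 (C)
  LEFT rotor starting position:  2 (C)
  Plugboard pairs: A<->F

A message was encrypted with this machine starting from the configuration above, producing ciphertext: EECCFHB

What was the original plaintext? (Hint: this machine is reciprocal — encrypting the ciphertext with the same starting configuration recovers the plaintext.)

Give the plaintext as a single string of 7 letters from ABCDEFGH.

Char 1 ('E'): step: R->3, L=2; E->plug->E->R->H->L->C->refl->B->L'->C->R'->F->plug->A
Char 2 ('E'): step: R->4, L=2; E->plug->E->R->B->L->G->refl->F->L'->A->R'->G->plug->G
Char 3 ('C'): step: R->5, L=2; C->plug->C->R->F->L->H->refl->A->L'->G->R'->A->plug->F
Char 4 ('C'): step: R->6, L=2; C->plug->C->R->H->L->C->refl->B->L'->C->R'->G->plug->G
Char 5 ('F'): step: R->7, L=2; F->plug->A->R->D->L->E->refl->D->L'->E->R'->G->plug->G
Char 6 ('H'): step: R->0, L->3 (L advanced); H->plug->H->R->C->L->D->refl->E->L'->H->R'->B->plug->B
Char 7 ('B'): step: R->1, L=3; B->plug->B->R->D->L->C->refl->B->L'->G->R'->A->plug->F

Answer: AGFGGBF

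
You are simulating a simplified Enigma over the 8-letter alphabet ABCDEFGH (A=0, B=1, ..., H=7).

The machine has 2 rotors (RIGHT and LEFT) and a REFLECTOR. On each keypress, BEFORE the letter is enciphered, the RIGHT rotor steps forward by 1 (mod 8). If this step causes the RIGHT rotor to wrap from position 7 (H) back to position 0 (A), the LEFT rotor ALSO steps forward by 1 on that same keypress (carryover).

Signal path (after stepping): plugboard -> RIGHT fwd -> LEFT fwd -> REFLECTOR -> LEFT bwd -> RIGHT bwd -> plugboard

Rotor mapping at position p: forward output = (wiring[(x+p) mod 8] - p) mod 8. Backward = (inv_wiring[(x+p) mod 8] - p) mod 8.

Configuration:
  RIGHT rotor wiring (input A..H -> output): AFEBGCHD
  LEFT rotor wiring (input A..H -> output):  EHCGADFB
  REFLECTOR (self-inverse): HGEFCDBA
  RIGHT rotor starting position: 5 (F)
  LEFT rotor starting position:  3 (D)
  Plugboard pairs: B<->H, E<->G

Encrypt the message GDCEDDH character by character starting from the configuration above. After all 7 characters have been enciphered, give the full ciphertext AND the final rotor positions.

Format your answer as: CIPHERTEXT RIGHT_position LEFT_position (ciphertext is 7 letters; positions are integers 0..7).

Answer: FADFHBA 4 4

Derivation:
Char 1 ('G'): step: R->6, L=3; G->plug->E->R->G->L->E->refl->C->L'->D->R'->F->plug->F
Char 2 ('D'): step: R->7, L=3; D->plug->D->R->F->L->B->refl->G->L'->E->R'->A->plug->A
Char 3 ('C'): step: R->0, L->4 (L advanced); C->plug->C->R->E->L->A->refl->H->L'->B->R'->D->plug->D
Char 4 ('E'): step: R->1, L=4; E->plug->G->R->C->L->B->refl->G->L'->G->R'->F->plug->F
Char 5 ('D'): step: R->2, L=4; D->plug->D->R->A->L->E->refl->C->L'->H->R'->B->plug->H
Char 6 ('D'): step: R->3, L=4; D->plug->D->R->E->L->A->refl->H->L'->B->R'->H->plug->B
Char 7 ('H'): step: R->4, L=4; H->plug->B->R->G->L->G->refl->B->L'->C->R'->A->plug->A
Final: ciphertext=FADFHBA, RIGHT=4, LEFT=4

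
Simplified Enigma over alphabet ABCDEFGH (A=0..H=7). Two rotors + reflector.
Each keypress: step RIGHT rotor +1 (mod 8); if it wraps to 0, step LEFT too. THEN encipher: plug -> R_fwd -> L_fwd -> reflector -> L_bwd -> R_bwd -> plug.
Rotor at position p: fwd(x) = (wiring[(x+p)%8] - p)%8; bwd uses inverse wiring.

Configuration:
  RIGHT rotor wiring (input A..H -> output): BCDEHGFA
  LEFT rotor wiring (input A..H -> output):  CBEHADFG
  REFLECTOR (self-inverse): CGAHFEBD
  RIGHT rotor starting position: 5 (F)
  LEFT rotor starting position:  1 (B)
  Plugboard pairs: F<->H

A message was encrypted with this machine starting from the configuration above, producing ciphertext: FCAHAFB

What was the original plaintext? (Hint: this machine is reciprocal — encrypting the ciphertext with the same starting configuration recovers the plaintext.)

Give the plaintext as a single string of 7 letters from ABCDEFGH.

Char 1 ('F'): step: R->6, L=1; F->plug->H->R->A->L->A->refl->C->L'->E->R'->D->plug->D
Char 2 ('C'): step: R->7, L=1; C->plug->C->R->D->L->H->refl->D->L'->B->R'->A->plug->A
Char 3 ('A'): step: R->0, L->2 (L advanced); A->plug->A->R->B->L->F->refl->E->L'->F->R'->G->plug->G
Char 4 ('H'): step: R->1, L=2; H->plug->F->R->E->L->D->refl->H->L'->H->R'->G->plug->G
Char 5 ('A'): step: R->2, L=2; A->plug->A->R->B->L->F->refl->E->L'->F->R'->C->plug->C
Char 6 ('F'): step: R->3, L=2; F->plug->H->R->A->L->C->refl->A->L'->G->R'->F->plug->H
Char 7 ('B'): step: R->4, L=2; B->plug->B->R->C->L->G->refl->B->L'->D->R'->A->plug->A

Answer: DAGGCHA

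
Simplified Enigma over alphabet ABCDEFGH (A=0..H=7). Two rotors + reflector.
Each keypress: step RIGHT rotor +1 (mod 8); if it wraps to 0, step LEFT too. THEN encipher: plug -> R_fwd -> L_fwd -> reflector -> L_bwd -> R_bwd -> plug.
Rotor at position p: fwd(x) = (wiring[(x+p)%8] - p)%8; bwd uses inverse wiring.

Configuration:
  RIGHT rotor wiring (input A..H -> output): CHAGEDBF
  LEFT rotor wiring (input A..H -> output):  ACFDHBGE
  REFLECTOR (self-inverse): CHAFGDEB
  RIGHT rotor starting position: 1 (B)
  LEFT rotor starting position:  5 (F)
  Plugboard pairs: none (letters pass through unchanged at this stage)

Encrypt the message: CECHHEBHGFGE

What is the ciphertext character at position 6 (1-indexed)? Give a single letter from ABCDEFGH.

Char 1 ('C'): step: R->2, L=5; C->plug->C->R->C->L->H->refl->B->L'->B->R'->D->plug->D
Char 2 ('E'): step: R->3, L=5; E->plug->E->R->C->L->H->refl->B->L'->B->R'->B->plug->B
Char 3 ('C'): step: R->4, L=5; C->plug->C->R->F->L->A->refl->C->L'->H->R'->B->plug->B
Char 4 ('H'): step: R->5, L=5; H->plug->H->R->H->L->C->refl->A->L'->F->R'->D->plug->D
Char 5 ('H'): step: R->6, L=5; H->plug->H->R->F->L->A->refl->C->L'->H->R'->B->plug->B
Char 6 ('E'): step: R->7, L=5; E->plug->E->R->H->L->C->refl->A->L'->F->R'->F->plug->F

F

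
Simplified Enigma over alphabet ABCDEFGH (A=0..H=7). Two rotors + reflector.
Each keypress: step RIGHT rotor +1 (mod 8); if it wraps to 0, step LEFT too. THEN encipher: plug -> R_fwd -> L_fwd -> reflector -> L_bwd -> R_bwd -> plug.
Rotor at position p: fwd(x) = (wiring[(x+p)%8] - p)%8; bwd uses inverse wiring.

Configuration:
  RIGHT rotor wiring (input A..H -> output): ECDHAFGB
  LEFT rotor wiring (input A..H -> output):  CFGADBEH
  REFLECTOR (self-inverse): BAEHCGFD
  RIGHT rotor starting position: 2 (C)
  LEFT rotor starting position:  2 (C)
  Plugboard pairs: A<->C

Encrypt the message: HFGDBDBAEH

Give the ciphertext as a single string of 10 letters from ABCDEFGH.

Char 1 ('H'): step: R->3, L=2; H->plug->H->R->A->L->E->refl->C->L'->E->R'->A->plug->C
Char 2 ('F'): step: R->4, L=2; F->plug->F->R->G->L->A->refl->B->L'->C->R'->C->plug->A
Char 3 ('G'): step: R->5, L=2; G->plug->G->R->C->L->B->refl->A->L'->G->R'->F->plug->F
Char 4 ('D'): step: R->6, L=2; D->plug->D->R->E->L->C->refl->E->L'->A->R'->A->plug->C
Char 5 ('B'): step: R->7, L=2; B->plug->B->R->F->L->F->refl->G->L'->B->R'->F->plug->F
Char 6 ('D'): step: R->0, L->3 (L advanced); D->plug->D->R->H->L->D->refl->H->L'->F->R'->F->plug->F
Char 7 ('B'): step: R->1, L=3; B->plug->B->R->C->L->G->refl->F->L'->A->R'->G->plug->G
Char 8 ('A'): step: R->2, L=3; A->plug->C->R->G->L->C->refl->E->L'->E->R'->E->plug->E
Char 9 ('E'): step: R->3, L=3; E->plug->E->R->G->L->C->refl->E->L'->E->R'->A->plug->C
Char 10 ('H'): step: R->4, L=3; H->plug->H->R->D->L->B->refl->A->L'->B->R'->B->plug->B

Answer: CAFCFFGECB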